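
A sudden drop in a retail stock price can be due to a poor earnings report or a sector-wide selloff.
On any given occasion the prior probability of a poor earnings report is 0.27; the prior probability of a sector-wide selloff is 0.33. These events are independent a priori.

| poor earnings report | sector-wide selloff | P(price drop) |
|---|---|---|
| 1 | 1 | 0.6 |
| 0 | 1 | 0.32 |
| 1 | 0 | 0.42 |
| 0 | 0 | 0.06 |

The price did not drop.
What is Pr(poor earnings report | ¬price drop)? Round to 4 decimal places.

Pr(poor earnings report | ¬price drop) ≈ 0.1840

For the numerator, keep only poor earnings report=true terms: 0.104922 + 0.035640 = 0.140562
The normalizing constant is 0.94·0.73·0.67 + 0.68·0.73·0.33 + 0.58·0.27·0.67 + 0.4·0.27·0.33 = 0.764128
P(poor earnings report | ¬price drop) = 0.140562/0.764128 ≈ 0.1840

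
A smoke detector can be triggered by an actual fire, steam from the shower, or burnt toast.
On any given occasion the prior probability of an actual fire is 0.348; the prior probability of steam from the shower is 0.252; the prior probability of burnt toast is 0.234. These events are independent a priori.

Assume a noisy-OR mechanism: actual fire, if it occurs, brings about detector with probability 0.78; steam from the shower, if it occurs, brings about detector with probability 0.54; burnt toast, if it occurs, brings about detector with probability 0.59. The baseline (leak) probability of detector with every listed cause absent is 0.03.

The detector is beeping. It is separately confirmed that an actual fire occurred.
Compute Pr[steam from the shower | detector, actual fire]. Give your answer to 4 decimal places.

Pr[steam from the shower | detector, actual fire] ≈ 0.2743

Under noisy-OR, P(detector | causes) = 1 − (1−0.03)·∏(1−qᵢ) over the active causes.
By total probability over the 4 (steam from the shower, burnt toast) configurations:
  P(detector | actual fire) = 0.7866*0.748*0.766 + 0.912506*0.748*0.234 + 0.901836*0.252*0.766 + 0.959753*0.252*0.234
        = 0.450697 + 0.159718 + 0.174083 + 0.056595 = 0.841093
Configurations with steam from the shower contribute 0.230678, so
  P(steam from the shower | detector, actual fire) = 0.230678 / 0.841093 ≈ 0.2743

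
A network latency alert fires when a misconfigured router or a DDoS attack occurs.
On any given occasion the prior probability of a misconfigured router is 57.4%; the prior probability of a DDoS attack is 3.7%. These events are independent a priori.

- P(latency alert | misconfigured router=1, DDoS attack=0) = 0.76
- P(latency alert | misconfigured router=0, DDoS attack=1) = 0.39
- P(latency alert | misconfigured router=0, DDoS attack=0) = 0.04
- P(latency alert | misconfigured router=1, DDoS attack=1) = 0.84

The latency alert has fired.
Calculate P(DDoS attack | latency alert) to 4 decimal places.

Weight on DDoS attack=true, given the evidence: 0.006147 + 0.017840 = 0.023987
Normalizer over all consistent configurations: 0.04×0.426×0.963 + 0.39×0.426×0.037 + 0.76×0.574×0.963 + 0.84×0.574×0.037 = 0.460496
Posterior = 0.023987 / 0.460496 ≈ 0.0521

P(DDoS attack | latency alert) ≈ 0.0521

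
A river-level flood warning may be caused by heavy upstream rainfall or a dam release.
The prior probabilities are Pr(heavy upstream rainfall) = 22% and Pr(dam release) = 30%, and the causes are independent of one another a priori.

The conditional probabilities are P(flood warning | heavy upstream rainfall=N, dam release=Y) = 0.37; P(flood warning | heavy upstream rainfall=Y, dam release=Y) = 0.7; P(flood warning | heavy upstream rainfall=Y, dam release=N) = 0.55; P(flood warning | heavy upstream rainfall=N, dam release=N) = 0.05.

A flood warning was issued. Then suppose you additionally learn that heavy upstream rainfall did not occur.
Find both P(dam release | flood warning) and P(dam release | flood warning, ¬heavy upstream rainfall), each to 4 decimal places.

Enumerate the 4 (heavy upstream rainfall, dam release) configurations and weight by the priors:
  P(flood warning) = 0.05·0.78·0.7 + 0.37·0.78·0.3 + 0.55·0.22·0.7 + 0.7·0.22·0.3
        = 0.027300 + 0.086580 + 0.084700 + 0.046200 = 0.244780
Configurations with dam release contribute 0.132780, so
  P(dam release | flood warning) = 0.132780 / 0.244780 ≈ 0.5424

With the extra evidence:
Weight on dam release=true, given the evidence: 0.37·0.3 = 0.111000
Denominator P(flood warning | ¬heavy upstream rainfall): 0.05·0.7 + 0.37·0.3 = 0.146000
Posterior = 0.111000 / 0.146000 ≈ 0.7603
Ruling out heavy upstream rainfall raises the posterior on dam release — the flip side of explaining away.

P(dam release | flood warning) ≈ 0.5424; P(dam release | flood warning, ¬heavy upstream rainfall) ≈ 0.7603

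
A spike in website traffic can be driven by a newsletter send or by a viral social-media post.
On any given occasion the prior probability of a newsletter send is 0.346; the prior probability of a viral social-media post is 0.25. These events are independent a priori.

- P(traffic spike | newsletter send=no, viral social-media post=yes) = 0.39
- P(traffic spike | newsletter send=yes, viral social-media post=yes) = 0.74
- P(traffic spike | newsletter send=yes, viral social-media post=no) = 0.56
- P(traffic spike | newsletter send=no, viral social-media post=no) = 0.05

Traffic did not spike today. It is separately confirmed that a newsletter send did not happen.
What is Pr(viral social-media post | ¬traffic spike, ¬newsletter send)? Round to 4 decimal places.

Enumerate both values of viral social-media post and weight by the priors:
  P(¬traffic spike | ¬newsletter send) = 0.95×0.75 + 0.61×0.25
        = 0.712500 + 0.152500 = 0.865000
Keeping only the viral social-media post-present terms gives 0.152500, so
  P(viral social-media post | ¬traffic spike, ¬newsletter send) = 0.152500 / 0.865000 ≈ 0.1763

Pr(viral social-media post | ¬traffic spike, ¬newsletter send) ≈ 0.1763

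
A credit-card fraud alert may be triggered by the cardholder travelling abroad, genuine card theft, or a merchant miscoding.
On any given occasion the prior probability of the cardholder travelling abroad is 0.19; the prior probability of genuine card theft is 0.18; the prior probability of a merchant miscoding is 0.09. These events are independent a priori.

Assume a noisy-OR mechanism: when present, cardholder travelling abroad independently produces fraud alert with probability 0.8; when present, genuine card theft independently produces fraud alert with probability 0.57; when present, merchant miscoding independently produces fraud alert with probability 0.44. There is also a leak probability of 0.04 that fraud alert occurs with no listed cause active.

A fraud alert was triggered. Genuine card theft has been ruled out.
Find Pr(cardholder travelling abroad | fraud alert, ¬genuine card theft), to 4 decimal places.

Pr(cardholder travelling abroad | fraud alert, ¬genuine card theft) ≈ 0.7103

Under noisy-OR, P(fraud alert | causes) = 1 − (1−0.04)·∏(1−qᵢ) over the active causes.
Sum P(fraud alert|·) weighted by the priors over the 4 (cardholder travelling abroad, merchant miscoding) configurations:
  P(fraud alert | ¬genuine card theft) = 0.04·0.81·0.91 + 0.4624·0.81·0.09 + 0.808·0.19·0.91 + 0.89248·0.19·0.09
        = 0.029484 + 0.033709 + 0.139703 + 0.015261 = 0.218157
The terms with cardholder travelling abroad present sum to 0.154964, so
  P(cardholder travelling abroad | fraud alert, ¬genuine card theft) = 0.154964 / 0.218157 ≈ 0.7103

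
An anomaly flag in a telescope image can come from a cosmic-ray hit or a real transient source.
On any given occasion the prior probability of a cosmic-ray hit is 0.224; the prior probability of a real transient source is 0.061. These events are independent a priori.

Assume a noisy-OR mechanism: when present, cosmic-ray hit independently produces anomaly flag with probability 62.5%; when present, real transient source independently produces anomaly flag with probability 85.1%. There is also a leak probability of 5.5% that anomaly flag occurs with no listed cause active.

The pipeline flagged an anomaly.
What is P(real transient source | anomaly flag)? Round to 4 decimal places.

P(real transient source | anomaly flag) ≈ 0.2336

Under noisy-OR, P(anomaly flag | causes) = 1 − (1−0.055)·∏(1−qᵢ) over the active causes.
P(anomaly flag) = 0.055×0.776×0.939 + 0.859195×0.776×0.061 + 0.645625×0.224×0.939 + 0.947198×0.224×0.061 = 0.040077 + 0.040671 + 0.135798 + 0.012943 = 0.229489
The real transient source-present share is 0.040671 + 0.012943 = 0.053614.
Hence the posterior is 0.053614/0.229489 ≈ 0.2336.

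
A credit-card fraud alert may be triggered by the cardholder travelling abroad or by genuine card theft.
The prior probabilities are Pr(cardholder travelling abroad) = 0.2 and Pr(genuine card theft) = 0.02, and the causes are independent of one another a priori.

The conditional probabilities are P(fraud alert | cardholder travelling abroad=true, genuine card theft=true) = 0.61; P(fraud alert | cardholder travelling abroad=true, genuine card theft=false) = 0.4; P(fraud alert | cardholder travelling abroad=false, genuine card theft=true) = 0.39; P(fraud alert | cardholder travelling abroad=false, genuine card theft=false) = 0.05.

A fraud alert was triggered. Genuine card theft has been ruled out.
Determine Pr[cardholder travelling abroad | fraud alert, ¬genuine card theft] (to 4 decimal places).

P(fraud alert | ¬genuine card theft) = 0.05×0.8 + 0.4×0.2 = 0.040000 + 0.080000 = 0.120000
Of this, 0.080000 comes from 0.4×0.2 (the cardholder travelling abroad=true cases).
So P(cardholder travelling abroad | fraud alert, ¬genuine card theft) = 0.080000/0.120000 ≈ 0.6667.

Pr[cardholder travelling abroad | fraud alert, ¬genuine card theft] ≈ 0.6667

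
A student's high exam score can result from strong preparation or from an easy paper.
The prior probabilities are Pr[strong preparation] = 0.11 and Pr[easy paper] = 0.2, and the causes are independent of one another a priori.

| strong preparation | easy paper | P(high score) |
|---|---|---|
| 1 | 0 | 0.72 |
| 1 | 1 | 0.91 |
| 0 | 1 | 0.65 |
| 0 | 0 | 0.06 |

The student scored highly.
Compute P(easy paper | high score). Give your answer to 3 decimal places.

P(easy paper | high score) ≈ 0.561

For the numerator, keep only easy paper=true terms: 0.115700 + 0.020020 = 0.135720
Denominator P(high score): 0.06·0.89·0.8 + 0.65·0.89·0.2 + 0.72·0.11·0.8 + 0.91·0.11·0.2 = 0.241800
Posterior = 0.135720 / 0.241800 ≈ 0.561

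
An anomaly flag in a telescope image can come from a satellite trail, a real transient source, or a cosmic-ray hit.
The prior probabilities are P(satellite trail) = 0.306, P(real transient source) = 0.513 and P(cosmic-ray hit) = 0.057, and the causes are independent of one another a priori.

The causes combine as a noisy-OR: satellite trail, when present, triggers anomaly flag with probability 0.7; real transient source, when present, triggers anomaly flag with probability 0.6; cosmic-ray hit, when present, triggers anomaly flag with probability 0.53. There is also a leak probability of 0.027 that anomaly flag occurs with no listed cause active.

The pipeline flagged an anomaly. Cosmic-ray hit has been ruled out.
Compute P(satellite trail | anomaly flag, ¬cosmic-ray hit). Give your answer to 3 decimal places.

P(satellite trail | anomaly flag, ¬cosmic-ray hit) ≈ 0.519

Under noisy-OR, P(anomaly flag | causes) = 1 − (1−0.027)·∏(1−qᵢ) over the active causes.
Numerator (weight on configurations with satellite trail): 0.105522 + 0.138649 = 0.244171
The normalizing constant is 0.027·0.694·0.487 + 0.6108·0.694·0.513 + 0.7081·0.306·0.487 + 0.88324·0.306·0.513 = 0.470754
P(satellite trail | anomaly flag, ¬cosmic-ray hit) = 0.244171/0.470754 ≈ 0.519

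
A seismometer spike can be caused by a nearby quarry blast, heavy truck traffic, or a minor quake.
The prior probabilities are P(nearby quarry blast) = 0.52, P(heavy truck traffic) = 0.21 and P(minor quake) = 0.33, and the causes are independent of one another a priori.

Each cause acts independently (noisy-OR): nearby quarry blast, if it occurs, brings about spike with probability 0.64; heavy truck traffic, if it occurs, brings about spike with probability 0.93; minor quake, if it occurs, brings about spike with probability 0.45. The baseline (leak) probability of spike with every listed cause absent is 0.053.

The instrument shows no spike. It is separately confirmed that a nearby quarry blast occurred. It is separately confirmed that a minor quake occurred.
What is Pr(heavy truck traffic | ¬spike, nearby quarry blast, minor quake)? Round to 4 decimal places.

Pr(heavy truck traffic | ¬spike, nearby quarry blast, minor quake) ≈ 0.0183

Under noisy-OR, P(spike | causes) = 1 − (1−0.053)·∏(1−qᵢ) over the active causes.
Numerator (weight on configurations with heavy truck traffic): 0.013125·0.21 = 0.002756
Normalizer over all consistent configurations: 0.187506·0.79 + 0.013125·0.21 = 0.150886
Posterior = 0.002756 / 0.150886 ≈ 0.0183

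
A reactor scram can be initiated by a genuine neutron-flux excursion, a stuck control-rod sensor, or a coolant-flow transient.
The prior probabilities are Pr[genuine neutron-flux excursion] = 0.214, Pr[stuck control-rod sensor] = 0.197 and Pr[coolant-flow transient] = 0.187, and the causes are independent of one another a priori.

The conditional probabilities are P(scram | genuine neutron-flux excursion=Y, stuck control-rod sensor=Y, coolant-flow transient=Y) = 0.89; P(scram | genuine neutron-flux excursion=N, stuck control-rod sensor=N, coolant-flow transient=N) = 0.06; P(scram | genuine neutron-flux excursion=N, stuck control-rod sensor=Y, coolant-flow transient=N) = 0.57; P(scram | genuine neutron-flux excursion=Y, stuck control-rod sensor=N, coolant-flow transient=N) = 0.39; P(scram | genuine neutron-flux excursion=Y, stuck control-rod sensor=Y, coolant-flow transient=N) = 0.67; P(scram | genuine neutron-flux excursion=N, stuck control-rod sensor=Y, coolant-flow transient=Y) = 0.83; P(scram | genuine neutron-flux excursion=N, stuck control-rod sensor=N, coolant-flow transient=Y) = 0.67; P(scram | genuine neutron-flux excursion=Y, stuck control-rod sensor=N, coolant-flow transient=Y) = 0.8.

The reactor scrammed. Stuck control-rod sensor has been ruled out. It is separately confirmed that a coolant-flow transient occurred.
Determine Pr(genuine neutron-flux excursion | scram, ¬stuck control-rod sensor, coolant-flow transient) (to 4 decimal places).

Pr(genuine neutron-flux excursion | scram, ¬stuck control-rod sensor, coolant-flow transient) ≈ 0.2453

P(scram | ¬stuck control-rod sensor, coolant-flow transient) = 0.67*0.786 + 0.8*0.214 = 0.526620 + 0.171200 = 0.697820
The genuine neutron-flux excursion-present share is 0.8*0.214 = 0.171200.
Hence the posterior is 0.171200/0.697820 ≈ 0.2453.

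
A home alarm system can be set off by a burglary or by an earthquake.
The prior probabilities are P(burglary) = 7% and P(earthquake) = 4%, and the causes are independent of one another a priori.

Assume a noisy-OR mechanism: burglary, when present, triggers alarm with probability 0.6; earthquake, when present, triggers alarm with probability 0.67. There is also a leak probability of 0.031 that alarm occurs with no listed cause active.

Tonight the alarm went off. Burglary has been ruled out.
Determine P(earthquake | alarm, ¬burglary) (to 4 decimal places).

P(earthquake | alarm, ¬burglary) ≈ 0.4776

Under noisy-OR, P(alarm | causes) = 1 − (1−0.031)·∏(1−qᵢ) over the active causes.
By total probability over both values of earthquake:
  P(alarm | ¬burglary) = 0.031×0.96 + 0.68023×0.04
        = 0.029760 + 0.027209 = 0.056969
The terms with earthquake present sum to 0.027209, so
  P(earthquake | alarm, ¬burglary) = 0.027209 / 0.056969 ≈ 0.4776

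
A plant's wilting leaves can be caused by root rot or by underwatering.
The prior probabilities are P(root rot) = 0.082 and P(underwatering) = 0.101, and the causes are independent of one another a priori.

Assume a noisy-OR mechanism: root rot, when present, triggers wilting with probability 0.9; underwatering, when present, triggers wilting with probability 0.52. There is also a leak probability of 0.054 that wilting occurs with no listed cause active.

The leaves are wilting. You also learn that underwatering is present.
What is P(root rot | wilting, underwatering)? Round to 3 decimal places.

P(root rot | wilting, underwatering) ≈ 0.135

Under noisy-OR, P(wilting | causes) = 1 − (1−0.054)·∏(1−qᵢ) over the active causes.
Numerator (weight on configurations with root rot): 0.954592×0.082 = 0.078277
Denominator P(wilting | underwatering): 0.54592×0.918 + 0.954592×0.082 = 0.579432
Posterior = 0.078277 / 0.579432 ≈ 0.135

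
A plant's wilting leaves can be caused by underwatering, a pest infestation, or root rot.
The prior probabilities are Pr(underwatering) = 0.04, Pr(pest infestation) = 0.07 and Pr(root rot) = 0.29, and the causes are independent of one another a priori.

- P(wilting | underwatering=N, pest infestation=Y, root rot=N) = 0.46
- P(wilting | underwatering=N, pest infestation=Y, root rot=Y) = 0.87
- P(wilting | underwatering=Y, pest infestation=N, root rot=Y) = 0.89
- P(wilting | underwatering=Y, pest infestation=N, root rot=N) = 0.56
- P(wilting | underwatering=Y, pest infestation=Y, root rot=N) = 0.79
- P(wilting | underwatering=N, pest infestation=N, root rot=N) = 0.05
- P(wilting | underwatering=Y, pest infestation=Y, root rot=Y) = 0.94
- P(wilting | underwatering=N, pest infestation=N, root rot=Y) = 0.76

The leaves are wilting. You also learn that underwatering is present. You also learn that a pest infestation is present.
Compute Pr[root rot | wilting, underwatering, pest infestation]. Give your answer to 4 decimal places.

Pr[root rot | wilting, underwatering, pest infestation] ≈ 0.3271

Sum P(wilting|·) weighted by the priors over both values of root rot:
  P(wilting | underwatering, pest infestation) = 0.79×0.71 + 0.94×0.29
        = 0.560900 + 0.272600 = 0.833500
Keeping only the root rot-present terms gives 0.272600, so
  P(root rot | wilting, underwatering, pest infestation) = 0.272600 / 0.833500 ≈ 0.3271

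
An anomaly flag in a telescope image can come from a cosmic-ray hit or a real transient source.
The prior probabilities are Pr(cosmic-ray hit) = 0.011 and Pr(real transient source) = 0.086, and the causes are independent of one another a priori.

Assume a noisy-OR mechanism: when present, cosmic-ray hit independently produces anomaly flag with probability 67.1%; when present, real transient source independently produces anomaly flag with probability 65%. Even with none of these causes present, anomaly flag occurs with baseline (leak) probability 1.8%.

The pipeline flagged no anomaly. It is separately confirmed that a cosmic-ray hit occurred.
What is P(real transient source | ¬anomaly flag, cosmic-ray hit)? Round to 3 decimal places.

Under noisy-OR, P(anomaly flag | causes) = 1 − (1−0.018)·∏(1−qᵢ) over the active causes.
Numerator (weight on configurations with real transient source): 0.113077·0.086 = 0.009725
The normalizing constant is 0.323078·0.914 + 0.113077·0.086 = 0.305018
Posterior = 0.009725 / 0.305018 ≈ 0.032

P(real transient source | ¬anomaly flag, cosmic-ray hit) ≈ 0.032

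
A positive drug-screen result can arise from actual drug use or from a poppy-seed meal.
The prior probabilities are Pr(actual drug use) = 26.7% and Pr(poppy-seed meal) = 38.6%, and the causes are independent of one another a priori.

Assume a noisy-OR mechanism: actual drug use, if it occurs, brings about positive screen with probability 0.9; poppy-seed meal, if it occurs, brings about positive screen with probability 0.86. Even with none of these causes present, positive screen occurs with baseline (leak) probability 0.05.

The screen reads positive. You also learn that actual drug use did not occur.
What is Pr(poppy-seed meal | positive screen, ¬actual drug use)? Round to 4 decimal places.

Pr(poppy-seed meal | positive screen, ¬actual drug use) ≈ 0.9160

Under noisy-OR, P(positive screen | causes) = 1 − (1−0.05)·∏(1−qᵢ) over the active causes.
P(positive screen | ¬actual drug use) = 0.05*0.614 + 0.867*0.386 = 0.030700 + 0.334662 = 0.365362
Of this, 0.334662 comes from 0.867*0.386 (the poppy-seed meal=true cases).
Hence the posterior is 0.334662/0.365362 ≈ 0.9160.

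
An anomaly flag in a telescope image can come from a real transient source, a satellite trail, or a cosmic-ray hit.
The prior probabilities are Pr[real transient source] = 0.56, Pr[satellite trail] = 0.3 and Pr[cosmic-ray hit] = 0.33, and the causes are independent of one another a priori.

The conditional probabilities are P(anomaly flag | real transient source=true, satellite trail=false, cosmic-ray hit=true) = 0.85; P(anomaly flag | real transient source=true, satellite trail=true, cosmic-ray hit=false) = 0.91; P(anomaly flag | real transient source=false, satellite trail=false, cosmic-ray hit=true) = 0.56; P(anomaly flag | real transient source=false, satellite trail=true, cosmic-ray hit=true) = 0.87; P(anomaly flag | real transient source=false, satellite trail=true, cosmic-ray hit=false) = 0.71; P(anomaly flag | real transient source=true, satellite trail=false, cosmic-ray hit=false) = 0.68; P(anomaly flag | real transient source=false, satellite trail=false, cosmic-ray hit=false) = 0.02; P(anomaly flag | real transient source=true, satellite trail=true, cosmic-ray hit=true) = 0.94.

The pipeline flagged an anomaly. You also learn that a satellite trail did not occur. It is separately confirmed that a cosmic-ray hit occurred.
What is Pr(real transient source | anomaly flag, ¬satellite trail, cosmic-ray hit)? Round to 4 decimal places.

Pr(real transient source | anomaly flag, ¬satellite trail, cosmic-ray hit) ≈ 0.6589

Numerator (weight on configurations with real transient source): 0.85×0.56 = 0.476000
Denominator P(anomaly flag | ¬satellite trail, cosmic-ray hit): 0.56×0.44 + 0.85×0.56 = 0.722400
P(real transient source | anomaly flag, ¬satellite trail, cosmic-ray hit) = 0.476000/0.722400 ≈ 0.6589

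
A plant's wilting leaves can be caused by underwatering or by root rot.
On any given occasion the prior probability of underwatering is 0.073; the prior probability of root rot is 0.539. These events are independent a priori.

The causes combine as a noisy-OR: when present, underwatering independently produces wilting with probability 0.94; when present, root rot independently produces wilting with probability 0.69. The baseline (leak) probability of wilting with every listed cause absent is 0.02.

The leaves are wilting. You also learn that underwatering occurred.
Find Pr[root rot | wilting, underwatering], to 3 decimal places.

Under noisy-OR, P(wilting | causes) = 1 − (1−0.02)·∏(1−qᵢ) over the active causes.
By total probability over both values of root rot:
  P(wilting | underwatering) = 0.9412*0.461 + 0.981772*0.539
        = 0.433893 + 0.529175 = 0.963068
Keeping only the root rot-present terms gives 0.529175, so
  P(root rot | wilting, underwatering) = 0.529175 / 0.963068 ≈ 0.549

Pr[root rot | wilting, underwatering] ≈ 0.549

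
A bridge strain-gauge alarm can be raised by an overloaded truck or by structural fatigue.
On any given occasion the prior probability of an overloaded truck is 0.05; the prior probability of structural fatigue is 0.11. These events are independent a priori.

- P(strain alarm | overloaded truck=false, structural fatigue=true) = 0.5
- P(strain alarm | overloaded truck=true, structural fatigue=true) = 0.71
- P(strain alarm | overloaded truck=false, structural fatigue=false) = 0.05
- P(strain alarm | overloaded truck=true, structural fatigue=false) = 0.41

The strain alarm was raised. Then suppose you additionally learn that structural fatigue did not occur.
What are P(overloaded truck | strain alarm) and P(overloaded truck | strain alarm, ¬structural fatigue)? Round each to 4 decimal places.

P(overloaded truck | strain alarm) ≈ 0.1898; P(overloaded truck | strain alarm, ¬structural fatigue) ≈ 0.3015

Weight on overloaded truck=true, given the evidence: 0.018245 + 0.003905 = 0.022150
The normalizing constant is 0.05×0.95×0.89 + 0.5×0.95×0.11 + 0.41×0.05×0.89 + 0.71×0.05×0.11 = 0.116675
Posterior = 0.022150 / 0.116675 ≈ 0.1898

With the extra evidence:
Weight on overloaded truck=true, given the evidence: 0.41*0.05 = 0.020500
The normalizing constant is 0.05*0.95 + 0.41*0.05 = 0.068000
Posterior = 0.020500 / 0.068000 ≈ 0.3015
With structural fatigue excluded, overloaded truck must carry more of the explanatory weight for the strain alarm.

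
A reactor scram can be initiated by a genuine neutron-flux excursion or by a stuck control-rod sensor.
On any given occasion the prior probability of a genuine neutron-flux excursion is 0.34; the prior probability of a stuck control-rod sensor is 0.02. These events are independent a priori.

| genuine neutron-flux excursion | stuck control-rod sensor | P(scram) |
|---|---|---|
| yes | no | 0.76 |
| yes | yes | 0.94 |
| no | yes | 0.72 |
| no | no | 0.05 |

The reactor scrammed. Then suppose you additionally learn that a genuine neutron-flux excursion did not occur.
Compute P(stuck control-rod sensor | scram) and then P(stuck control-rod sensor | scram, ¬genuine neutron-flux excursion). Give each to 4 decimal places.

Sum P(scram|·) weighted by the priors over the 4 (genuine neutron-flux excursion, stuck control-rod sensor) configurations:
  P(scram) = 0.05*0.66*0.98 + 0.72*0.66*0.02 + 0.76*0.34*0.98 + 0.94*0.34*0.02
        = 0.032340 + 0.009504 + 0.253232 + 0.006392 = 0.301468
Keeping only the stuck control-rod sensor-present terms gives 0.015896, so
  P(stuck control-rod sensor | scram) = 0.015896 / 0.301468 ≈ 0.0527

Now condition on the additional information:
P(scram | ¬genuine neutron-flux excursion) = 0.05×0.98 + 0.72×0.02 = 0.049000 + 0.014400 = 0.063400
Restricting to configurations with stuck control-rod sensor present: 0.72×0.02 = 0.014400.
P(stuck control-rod sensor | scram, ¬genuine neutron-flux excursion) = 0.014400 / 0.063400 ≈ 0.2271
Ruling out genuine neutron-flux excursion raises the posterior on stuck control-rod sensor — the flip side of explaining away.

P(stuck control-rod sensor | scram) ≈ 0.0527; P(stuck control-rod sensor | scram, ¬genuine neutron-flux excursion) ≈ 0.2271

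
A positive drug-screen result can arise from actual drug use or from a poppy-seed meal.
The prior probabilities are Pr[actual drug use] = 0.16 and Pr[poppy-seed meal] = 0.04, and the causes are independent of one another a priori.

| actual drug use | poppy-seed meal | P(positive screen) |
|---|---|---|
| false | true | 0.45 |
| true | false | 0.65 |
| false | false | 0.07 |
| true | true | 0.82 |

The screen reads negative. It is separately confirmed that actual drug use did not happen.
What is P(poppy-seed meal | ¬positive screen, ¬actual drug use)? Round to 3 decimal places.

P(poppy-seed meal | ¬positive screen, ¬actual drug use) ≈ 0.024

By total probability over both values of poppy-seed meal:
  P(¬positive screen | ¬actual drug use) = 0.93×0.96 + 0.55×0.04
        = 0.892800 + 0.022000 = 0.914800
Keeping only the poppy-seed meal-present terms gives 0.022000, so
  P(poppy-seed meal | ¬positive screen, ¬actual drug use) = 0.022000 / 0.914800 ≈ 0.024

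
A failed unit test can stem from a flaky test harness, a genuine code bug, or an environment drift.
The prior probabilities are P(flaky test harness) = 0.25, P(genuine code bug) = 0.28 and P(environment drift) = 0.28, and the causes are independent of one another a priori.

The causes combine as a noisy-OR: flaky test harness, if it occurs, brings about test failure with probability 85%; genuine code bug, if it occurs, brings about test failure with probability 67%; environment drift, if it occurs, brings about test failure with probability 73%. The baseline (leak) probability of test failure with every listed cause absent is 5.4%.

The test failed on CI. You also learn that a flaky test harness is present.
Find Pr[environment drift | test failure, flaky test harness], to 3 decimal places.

Pr[environment drift | test failure, flaky test harness] ≈ 0.299

Under noisy-OR, P(test failure | causes) = 1 − (1−0.054)·∏(1−qᵢ) over the active causes.
Numerator (weight on configurations with environment drift): 0.193876 + 0.077409 = 0.271285
Normalizer over all consistent configurations: 0.8581·0.72·0.72 + 0.961687·0.72·0.28 + 0.953173·0.28·0.72 + 0.987357·0.28·0.28 = 0.908284
P(environment drift | test failure, flaky test harness) = 0.271285/0.908284 ≈ 0.299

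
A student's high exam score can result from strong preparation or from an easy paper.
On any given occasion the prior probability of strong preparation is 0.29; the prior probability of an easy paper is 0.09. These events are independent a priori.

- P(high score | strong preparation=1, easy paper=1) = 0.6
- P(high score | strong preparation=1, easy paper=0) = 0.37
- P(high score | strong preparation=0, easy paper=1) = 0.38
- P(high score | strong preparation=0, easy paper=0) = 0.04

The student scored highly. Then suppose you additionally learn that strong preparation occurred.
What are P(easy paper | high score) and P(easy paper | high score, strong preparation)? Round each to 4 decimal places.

For the numerator, keep only easy paper=true terms: 0.024282 + 0.015660 = 0.039942
Normalizer over all consistent configurations: 0.04·0.71·0.91 + 0.38·0.71·0.09 + 0.37·0.29·0.91 + 0.6·0.29·0.09 = 0.163429
Posterior = 0.039942 / 0.163429 ≈ 0.2444

With the extra evidence:
Weight on easy paper=true, given the evidence: 0.6·0.09 = 0.054000
Normalizer over all consistent configurations: 0.37·0.91 + 0.6·0.09 = 0.390700
P(easy paper | high score, strong preparation) = 0.054000/0.390700 ≈ 0.1382

P(easy paper | high score) ≈ 0.2444; P(easy paper | high score, strong preparation) ≈ 0.1382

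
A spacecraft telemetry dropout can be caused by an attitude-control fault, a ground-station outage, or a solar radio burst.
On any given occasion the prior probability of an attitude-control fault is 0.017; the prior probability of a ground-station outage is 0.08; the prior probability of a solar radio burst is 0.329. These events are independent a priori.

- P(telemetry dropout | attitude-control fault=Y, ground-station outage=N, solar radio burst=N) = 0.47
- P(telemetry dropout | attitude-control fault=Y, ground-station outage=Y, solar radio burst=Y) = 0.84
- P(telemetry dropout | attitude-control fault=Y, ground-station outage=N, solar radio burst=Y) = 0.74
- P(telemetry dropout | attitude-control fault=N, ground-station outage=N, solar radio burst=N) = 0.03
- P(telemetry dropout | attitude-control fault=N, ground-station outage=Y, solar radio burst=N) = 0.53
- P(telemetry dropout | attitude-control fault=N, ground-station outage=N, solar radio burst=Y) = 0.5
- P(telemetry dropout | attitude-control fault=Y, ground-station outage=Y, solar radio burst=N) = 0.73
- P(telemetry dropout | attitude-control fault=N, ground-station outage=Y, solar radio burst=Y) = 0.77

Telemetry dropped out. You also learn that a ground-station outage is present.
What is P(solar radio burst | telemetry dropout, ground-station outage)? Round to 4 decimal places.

P(solar radio burst | telemetry dropout, ground-station outage) ≈ 0.4148

Weight on solar radio burst=true, given the evidence: 0.249023 + 0.004698 = 0.253721
The normalizing constant is 0.53*0.983*0.671 + 0.77*0.983*0.329 + 0.73*0.017*0.671 + 0.84*0.017*0.329 = 0.611632
P(solar radio burst | telemetry dropout, ground-station outage) = 0.253721/0.611632 ≈ 0.4148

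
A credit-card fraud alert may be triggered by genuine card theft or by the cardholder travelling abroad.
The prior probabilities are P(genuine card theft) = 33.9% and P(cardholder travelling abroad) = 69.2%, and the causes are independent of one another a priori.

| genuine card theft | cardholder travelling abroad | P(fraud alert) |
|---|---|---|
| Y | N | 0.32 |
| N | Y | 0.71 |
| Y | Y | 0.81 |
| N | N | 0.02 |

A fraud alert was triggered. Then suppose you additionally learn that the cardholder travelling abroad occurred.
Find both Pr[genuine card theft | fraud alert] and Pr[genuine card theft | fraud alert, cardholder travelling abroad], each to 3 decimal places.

Numerator (weight on configurations with genuine card theft): 0.033412 + 0.190016 = 0.223428
The normalizing constant is 0.02*0.661*0.308 + 0.71*0.661*0.692 + 0.32*0.339*0.308 + 0.81*0.339*0.692 = 0.552263
Posterior = 0.223428 / 0.552263 ≈ 0.405

Now also conditioning on cardholder travelling abroad=true:
Sum P(fraud alert|·) weighted by the priors over both values of genuine card theft:
  P(fraud alert | cardholder travelling abroad) = 0.71*0.661 + 0.81*0.339
        = 0.469310 + 0.274590 = 0.743900
Configurations with genuine card theft contribute 0.274590, so
  P(genuine card theft | fraud alert, cardholder travelling abroad) = 0.274590 / 0.743900 ≈ 0.369
The drop from 0.405 to 0.369 is the explaining-away (discounting) effect.

Pr[genuine card theft | fraud alert] ≈ 0.405; Pr[genuine card theft | fraud alert, cardholder travelling abroad] ≈ 0.369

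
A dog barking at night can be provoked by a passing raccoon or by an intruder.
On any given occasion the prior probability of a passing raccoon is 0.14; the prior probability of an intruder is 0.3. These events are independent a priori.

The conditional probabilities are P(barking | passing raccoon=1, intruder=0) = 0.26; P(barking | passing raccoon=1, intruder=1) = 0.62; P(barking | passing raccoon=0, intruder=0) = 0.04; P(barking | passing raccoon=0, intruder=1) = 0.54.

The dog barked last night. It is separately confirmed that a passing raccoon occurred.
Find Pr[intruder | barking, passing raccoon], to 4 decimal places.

P(barking | passing raccoon) = 0.26×0.7 + 0.62×0.3 = 0.182000 + 0.186000 = 0.368000
The intruder-present share is 0.62×0.3 = 0.186000.
Hence the posterior is 0.186000/0.368000 ≈ 0.5054.

Pr[intruder | barking, passing raccoon] ≈ 0.5054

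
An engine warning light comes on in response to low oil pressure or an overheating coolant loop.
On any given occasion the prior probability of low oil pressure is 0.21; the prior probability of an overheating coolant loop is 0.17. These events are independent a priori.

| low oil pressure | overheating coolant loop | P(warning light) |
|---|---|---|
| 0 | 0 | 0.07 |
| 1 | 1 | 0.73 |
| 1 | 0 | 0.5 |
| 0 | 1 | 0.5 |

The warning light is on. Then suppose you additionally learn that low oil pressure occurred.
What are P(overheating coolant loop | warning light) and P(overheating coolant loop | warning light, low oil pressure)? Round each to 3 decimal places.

For the numerator, keep only overheating coolant loop=true terms: 0.067150 + 0.026061 = 0.093211
The normalizing constant is 0.07*0.79*0.83 + 0.5*0.79*0.17 + 0.5*0.21*0.83 + 0.73*0.21*0.17 = 0.226260
Posterior = 0.093211 / 0.226260 ≈ 0.412

Now also conditioning on low oil pressure=true:
By total probability over both values of overheating coolant loop:
  P(warning light | low oil pressure) = 0.5·0.83 + 0.73·0.17
        = 0.415000 + 0.124100 = 0.539100
Configurations with overheating coolant loop contribute 0.124100, so
  P(overheating coolant loop | warning light, low oil pressure) = 0.124100 / 0.539100 ≈ 0.230

P(overheating coolant loop | warning light) ≈ 0.412; P(overheating coolant loop | warning light, low oil pressure) ≈ 0.230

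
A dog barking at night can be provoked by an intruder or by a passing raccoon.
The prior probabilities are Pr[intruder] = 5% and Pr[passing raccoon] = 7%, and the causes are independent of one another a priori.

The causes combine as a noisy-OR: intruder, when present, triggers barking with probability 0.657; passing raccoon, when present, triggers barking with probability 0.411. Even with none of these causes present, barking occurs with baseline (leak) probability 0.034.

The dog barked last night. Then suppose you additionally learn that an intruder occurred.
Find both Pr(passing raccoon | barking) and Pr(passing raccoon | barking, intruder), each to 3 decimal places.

Pr(passing raccoon | barking) ≈ 0.340; Pr(passing raccoon | barking, intruder) ≈ 0.083

Under noisy-OR, P(barking | causes) = 1 − (1−0.034)·∏(1−qᵢ) over the active causes.
Sum P(barking|·) weighted by the priors over the 4 (intruder, passing raccoon) configurations:
  P(barking) = 0.034·0.95·0.93 + 0.431026·0.95·0.07 + 0.668662·0.05·0.93 + 0.804842·0.05·0.07
        = 0.030039 + 0.028663 + 0.031093 + 0.002817 = 0.092612
The terms with passing raccoon present sum to 0.031480, so
  P(passing raccoon | barking) = 0.031480 / 0.092612 ≈ 0.340

Now also conditioning on intruder=true:
Enumerate both values of passing raccoon and weight by the priors:
  P(barking | intruder) = 0.668662·0.93 + 0.804842·0.07
        = 0.621856 + 0.056339 = 0.678195
The terms with passing raccoon present sum to 0.056339, so
  P(passing raccoon | barking, intruder) = 0.056339 / 0.678195 ≈ 0.083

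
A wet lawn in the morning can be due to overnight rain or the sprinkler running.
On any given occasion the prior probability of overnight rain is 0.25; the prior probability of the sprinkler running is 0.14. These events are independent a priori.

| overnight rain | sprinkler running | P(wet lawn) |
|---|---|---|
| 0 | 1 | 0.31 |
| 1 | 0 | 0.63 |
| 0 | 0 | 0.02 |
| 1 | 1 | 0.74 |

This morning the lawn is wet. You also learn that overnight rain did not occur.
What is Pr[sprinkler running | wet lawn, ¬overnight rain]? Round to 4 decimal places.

Pr[sprinkler running | wet lawn, ¬overnight rain] ≈ 0.7162

For the numerator, keep only sprinkler running=true terms: 0.31×0.14 = 0.043400
Normalizer over all consistent configurations: 0.02×0.86 + 0.31×0.14 = 0.060600
Posterior = 0.043400 / 0.060600 ≈ 0.7162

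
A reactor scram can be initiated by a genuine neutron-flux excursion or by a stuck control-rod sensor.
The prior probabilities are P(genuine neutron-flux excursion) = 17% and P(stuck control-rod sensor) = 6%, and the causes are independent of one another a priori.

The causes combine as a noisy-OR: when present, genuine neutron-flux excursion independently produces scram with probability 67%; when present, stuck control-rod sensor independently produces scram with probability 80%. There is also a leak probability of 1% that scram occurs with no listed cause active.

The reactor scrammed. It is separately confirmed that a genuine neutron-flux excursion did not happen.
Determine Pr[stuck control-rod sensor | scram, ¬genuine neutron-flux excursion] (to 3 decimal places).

Under noisy-OR, P(scram | causes) = 1 − (1−0.01)·∏(1−qᵢ) over the active causes.
Enumerate both values of stuck control-rod sensor and weight by the priors:
  P(scram | ¬genuine neutron-flux excursion) = 0.01×0.94 + 0.802×0.06
        = 0.009400 + 0.048120 = 0.057520
Configurations with stuck control-rod sensor contribute 0.048120, so
  P(stuck control-rod sensor | scram, ¬genuine neutron-flux excursion) = 0.048120 / 0.057520 ≈ 0.837

Pr[stuck control-rod sensor | scram, ¬genuine neutron-flux excursion] ≈ 0.837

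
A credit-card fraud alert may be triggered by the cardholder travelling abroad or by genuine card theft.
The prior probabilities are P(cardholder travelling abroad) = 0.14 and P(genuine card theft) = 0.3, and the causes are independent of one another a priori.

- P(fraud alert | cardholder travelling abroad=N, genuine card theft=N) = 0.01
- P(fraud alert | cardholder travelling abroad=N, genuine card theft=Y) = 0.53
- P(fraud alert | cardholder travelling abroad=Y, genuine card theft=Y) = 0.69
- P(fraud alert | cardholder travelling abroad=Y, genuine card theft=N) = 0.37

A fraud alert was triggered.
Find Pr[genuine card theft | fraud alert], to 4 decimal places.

Pr[genuine card theft | fraud alert] ≈ 0.7967

Weight on genuine card theft=true, given the evidence: 0.136740 + 0.028980 = 0.165720
The normalizing constant is 0.01·0.86·0.7 + 0.53·0.86·0.3 + 0.37·0.14·0.7 + 0.69·0.14·0.3 = 0.208000
P(genuine card theft | fraud alert) = 0.165720/0.208000 ≈ 0.7967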